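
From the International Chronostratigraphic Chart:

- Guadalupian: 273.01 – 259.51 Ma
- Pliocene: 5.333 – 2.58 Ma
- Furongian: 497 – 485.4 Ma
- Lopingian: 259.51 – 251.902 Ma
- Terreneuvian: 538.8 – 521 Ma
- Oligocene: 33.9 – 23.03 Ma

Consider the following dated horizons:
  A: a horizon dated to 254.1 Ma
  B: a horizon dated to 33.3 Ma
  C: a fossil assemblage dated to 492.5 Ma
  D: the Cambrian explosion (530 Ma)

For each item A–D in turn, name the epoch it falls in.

A — Lopingian; B — Oligocene; C — Furongian; D — Terreneuvian

Match each age against the start–end ranges in the excerpt: A = 254.1 Ma → Lopingian (259.51–251.902); B = 33.3 Ma → Oligocene (33.9–23.03); C = 492.5 Ma → Furongian (497–485.4); D = 530 Ma → Terreneuvian (538.8–521).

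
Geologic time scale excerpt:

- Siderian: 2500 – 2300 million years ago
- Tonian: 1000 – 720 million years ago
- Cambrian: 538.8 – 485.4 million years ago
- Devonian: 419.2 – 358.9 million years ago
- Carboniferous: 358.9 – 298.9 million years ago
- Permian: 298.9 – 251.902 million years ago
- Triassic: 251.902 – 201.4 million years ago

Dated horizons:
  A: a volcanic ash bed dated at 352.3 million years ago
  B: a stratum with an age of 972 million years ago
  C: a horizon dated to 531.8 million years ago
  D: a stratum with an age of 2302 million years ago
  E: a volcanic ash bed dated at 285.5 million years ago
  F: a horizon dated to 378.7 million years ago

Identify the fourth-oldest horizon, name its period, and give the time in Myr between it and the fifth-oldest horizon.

Larger Ma means older, so oldest first: D 2302 > B 972 > C 531.8 > F 378.7 > A 352.3 > E 285.5.
Counting 4 along gives F (378.7 Ma); the excerpt puts that inside the Devonian, 419.2–358.9 Ma.
Next in line is A (352.3 Ma), and 378.7 − 352.3 = 26.4 Myr.

F, in the Devonian; 26.4 million years to A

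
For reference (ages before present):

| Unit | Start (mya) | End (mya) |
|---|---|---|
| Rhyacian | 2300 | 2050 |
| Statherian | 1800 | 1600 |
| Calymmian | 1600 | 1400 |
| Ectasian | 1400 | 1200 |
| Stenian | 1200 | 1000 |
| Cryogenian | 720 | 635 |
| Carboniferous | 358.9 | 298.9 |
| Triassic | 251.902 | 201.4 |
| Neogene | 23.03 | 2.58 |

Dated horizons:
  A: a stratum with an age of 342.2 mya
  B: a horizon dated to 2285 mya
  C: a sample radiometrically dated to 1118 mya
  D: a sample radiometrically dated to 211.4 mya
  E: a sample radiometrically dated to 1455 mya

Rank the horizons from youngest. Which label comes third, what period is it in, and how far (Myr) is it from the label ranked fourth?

C, in the Stenian; 337 million years to E

Smaller Ma means younger, so youngest first: D 211.4 < A 342.2 < C 1118 < E 1455 < B 2285.
Counting 3 along gives C (1118 Ma); the excerpt puts that inside the Stenian, 1200–1000 Ma.
Next in line is E (1455 Ma), and 1455 − 1118 = 337 Myr.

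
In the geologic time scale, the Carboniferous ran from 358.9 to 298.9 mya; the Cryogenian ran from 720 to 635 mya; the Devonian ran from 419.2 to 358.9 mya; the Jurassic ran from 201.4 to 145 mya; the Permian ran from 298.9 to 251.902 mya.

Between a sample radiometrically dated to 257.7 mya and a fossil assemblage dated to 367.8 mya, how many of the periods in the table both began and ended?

The older date is 367.8 Ma and the younger is 257.7 Ma.
Periods with start < 367.8 and end > 257.7 Ma: Carboniferous (358.9–298.9).
That is 1 complete period.

1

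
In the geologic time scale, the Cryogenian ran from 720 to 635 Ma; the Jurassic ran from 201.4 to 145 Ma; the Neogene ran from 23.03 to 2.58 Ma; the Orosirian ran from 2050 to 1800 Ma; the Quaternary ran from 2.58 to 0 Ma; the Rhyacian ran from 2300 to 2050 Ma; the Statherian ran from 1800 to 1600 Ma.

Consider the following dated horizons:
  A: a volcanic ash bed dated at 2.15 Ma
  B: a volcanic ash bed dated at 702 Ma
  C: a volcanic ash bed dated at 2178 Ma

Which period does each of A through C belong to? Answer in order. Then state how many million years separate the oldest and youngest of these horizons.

A — Quaternary; B — Cryogenian; C — Rhyacian; span 2175.85 million years

Match each age against the start–end ranges in the excerpt: A = 2.15 Ma → Quaternary (2.58–0); B = 702 Ma → Cryogenian (720–635); C = 2178 Ma → Rhyacian (2300–2050).
The largest age is 2178 Ma and the smallest is 2.15 Ma; their difference is 2175.85 Myr.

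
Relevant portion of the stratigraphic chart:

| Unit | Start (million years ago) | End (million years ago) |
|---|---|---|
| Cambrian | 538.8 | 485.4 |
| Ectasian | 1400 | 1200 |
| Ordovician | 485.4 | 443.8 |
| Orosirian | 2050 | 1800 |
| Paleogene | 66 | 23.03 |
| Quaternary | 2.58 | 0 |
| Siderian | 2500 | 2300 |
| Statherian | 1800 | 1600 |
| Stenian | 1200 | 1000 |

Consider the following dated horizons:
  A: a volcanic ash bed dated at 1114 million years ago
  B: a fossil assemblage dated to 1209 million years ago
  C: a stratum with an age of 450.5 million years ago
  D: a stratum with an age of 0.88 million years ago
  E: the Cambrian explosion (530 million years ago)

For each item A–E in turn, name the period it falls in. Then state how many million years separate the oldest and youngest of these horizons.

A — Stenian; B — Ectasian; C — Ordovician; D — Quaternary; E — Cambrian; span 1208.12 million years

A: 1114 Ma lies in 1200–1000 Ma, so Stenian.
B: 1209 Ma lies in 1400–1200 Ma, so Ectasian.
C: 450.5 Ma lies in 485.4–443.8 Ma, so Ordovician.
D: 0.88 Ma lies in 2.58–0 Ma, so Quaternary.
E: 530 Ma lies in 538.8–485.4 Ma, so Cambrian.
Oldest = 1209 Ma, youngest = 0.88 Ma → span 1208.12 Myr.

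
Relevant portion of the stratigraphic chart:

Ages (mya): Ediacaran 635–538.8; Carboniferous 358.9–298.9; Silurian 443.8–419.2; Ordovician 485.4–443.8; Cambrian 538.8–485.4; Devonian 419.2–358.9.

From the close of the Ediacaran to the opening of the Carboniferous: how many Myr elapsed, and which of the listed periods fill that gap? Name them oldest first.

End of Ediacaran = 538.8 Ma; start of Carboniferous = 358.9 Ma.
Gap = 538.8 − 358.9 = 179.9 Myr.
Periods wholly inside 538.8–358.9 Ma: Cambrian (538.8–485.4), Ordovician (485.4–443.8), Silurian (443.8–419.2), Devonian (419.2–358.9).

179.9 million years; Cambrian, Ordovician, Silurian, Devonian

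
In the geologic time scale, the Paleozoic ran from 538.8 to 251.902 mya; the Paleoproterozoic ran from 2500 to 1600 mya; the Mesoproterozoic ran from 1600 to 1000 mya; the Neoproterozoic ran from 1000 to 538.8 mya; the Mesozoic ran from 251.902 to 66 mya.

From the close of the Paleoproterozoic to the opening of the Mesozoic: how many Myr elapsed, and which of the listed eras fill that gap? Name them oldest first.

The Paleoproterozoic closes at 1600 Ma and the Mesozoic opens at 251.902 Ma, so the interval is 1600 − 251.902 = 1348.098 Myr.
An era fits inside if it starts at or after 1600 Ma and ends at or before 251.902 Ma; oldest first that gives Mesoproterozoic, Neoproterozoic, Paleozoic.

1348.098 million years; Mesoproterozoic, Neoproterozoic, Paleozoic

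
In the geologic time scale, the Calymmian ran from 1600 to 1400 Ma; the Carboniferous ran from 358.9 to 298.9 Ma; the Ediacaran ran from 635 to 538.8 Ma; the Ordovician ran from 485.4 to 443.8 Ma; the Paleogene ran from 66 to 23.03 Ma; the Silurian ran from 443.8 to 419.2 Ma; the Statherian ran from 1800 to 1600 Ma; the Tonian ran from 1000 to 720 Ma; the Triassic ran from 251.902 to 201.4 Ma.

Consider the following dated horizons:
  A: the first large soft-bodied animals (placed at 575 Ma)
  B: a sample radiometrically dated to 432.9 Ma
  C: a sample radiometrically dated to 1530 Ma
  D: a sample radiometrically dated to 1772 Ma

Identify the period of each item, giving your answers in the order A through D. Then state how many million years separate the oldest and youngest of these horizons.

Match each age against the start–end ranges in the excerpt: A = 575 Ma → Ediacaran (635–538.8); B = 432.9 Ma → Silurian (443.8–419.2); C = 1530 Ma → Calymmian (1600–1400); D = 1772 Ma → Statherian (1800–1600).
The largest age is 1772 Ma and the smallest is 432.9 Ma; their difference is 1339.1 Myr.

A — Ediacaran; B — Silurian; C — Calymmian; D — Statherian; span 1339.1 million years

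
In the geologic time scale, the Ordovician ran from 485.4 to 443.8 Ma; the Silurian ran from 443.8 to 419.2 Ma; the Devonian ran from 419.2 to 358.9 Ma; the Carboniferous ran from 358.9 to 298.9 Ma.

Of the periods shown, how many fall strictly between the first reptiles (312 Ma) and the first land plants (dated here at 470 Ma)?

2

The older date is 470 Ma and the younger is 312 Ma.
Periods with start < 470 and end > 312 Ma: Silurian (443.8–419.2), Devonian (419.2–358.9).
That is 2 complete periods.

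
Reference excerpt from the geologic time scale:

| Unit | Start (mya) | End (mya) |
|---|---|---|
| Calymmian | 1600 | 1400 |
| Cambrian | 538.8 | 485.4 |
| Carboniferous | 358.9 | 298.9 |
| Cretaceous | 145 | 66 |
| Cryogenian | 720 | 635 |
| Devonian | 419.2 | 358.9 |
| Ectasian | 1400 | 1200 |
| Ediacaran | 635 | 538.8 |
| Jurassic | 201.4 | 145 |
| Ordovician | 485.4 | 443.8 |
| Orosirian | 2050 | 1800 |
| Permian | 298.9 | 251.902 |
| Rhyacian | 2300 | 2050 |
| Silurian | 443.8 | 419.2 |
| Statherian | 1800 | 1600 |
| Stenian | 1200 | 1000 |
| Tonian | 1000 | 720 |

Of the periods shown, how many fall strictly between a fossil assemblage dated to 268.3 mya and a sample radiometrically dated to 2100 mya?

13

2100 Ma sits inside the Rhyacian (2300–2050) and 268.3 Ma inside the Permian (298.9–251.902); neither of those is wholly between the two dates.
The listed periods lying completely between them are Orosirian, Statherian, Calymmian, Ectasian, Stenian, Tonian, Cryogenian, Ediacaran, Cambrian, Ordovician, Silurian, Devonian, Carboniferous — 13 in all.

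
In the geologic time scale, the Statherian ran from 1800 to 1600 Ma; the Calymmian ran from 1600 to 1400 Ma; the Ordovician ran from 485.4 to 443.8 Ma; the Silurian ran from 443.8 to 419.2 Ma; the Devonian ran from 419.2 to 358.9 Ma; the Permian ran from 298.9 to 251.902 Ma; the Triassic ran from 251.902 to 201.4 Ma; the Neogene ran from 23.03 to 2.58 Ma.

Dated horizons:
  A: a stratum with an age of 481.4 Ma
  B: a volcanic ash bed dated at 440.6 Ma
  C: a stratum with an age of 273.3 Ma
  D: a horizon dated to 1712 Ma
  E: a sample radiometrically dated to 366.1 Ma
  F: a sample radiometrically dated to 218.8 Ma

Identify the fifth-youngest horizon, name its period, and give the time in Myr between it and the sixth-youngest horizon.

Sorted youngest-first by Ma: F (218.8), C (273.3), E (366.1), B (440.6), A (481.4), D (1712).
The fifth youngest is A at 481.4 Ma, which lies in 485.4–443.8 Ma: the Ordovician.
The sixth youngest is D at 1712 Ma; separation = |481.4 − 1712| = 1230.6 Myr.

A, in the Ordovician; 1230.6 million years to D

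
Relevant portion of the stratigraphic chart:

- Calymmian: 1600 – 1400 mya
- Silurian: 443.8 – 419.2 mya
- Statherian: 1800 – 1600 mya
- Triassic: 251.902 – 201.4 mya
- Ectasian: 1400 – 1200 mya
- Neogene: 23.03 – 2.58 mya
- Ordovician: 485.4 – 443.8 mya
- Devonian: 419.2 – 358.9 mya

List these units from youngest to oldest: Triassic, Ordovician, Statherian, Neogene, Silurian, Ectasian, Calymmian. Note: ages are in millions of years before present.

Read off each span (Ma): Triassic 251.902–201.4; Ordovician 485.4–443.8; Statherian 1800–1600; Neogene 23.03–2.58; Silurian 443.8–419.2; Ectasian 1400–1200; Calymmian 1600–1400.
Larger Ma is older, so oldest→youngest is Statherian, Calymmian, Ectasian, Ordovician, Silurian, Triassic, Neogene; reverse it for youngest→oldest.

Neogene, Triassic, Silurian, Ordovician, Ectasian, Calymmian, Statherian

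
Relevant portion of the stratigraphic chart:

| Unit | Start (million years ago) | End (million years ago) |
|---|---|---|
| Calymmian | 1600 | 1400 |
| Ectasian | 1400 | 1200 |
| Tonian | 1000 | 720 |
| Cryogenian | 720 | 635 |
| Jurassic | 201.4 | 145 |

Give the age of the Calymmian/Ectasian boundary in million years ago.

The Calymmian ends and the Ectasian begins at 1400 million years ago.

1400 million years ago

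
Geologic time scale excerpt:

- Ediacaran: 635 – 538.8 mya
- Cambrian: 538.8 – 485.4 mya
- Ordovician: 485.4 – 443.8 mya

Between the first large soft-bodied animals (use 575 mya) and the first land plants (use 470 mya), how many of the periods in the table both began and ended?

The older date is 575 Ma and the younger is 470 Ma.
Periods with start < 575 and end > 470 Ma: Cambrian (538.8–485.4).
That is 1 complete period.

1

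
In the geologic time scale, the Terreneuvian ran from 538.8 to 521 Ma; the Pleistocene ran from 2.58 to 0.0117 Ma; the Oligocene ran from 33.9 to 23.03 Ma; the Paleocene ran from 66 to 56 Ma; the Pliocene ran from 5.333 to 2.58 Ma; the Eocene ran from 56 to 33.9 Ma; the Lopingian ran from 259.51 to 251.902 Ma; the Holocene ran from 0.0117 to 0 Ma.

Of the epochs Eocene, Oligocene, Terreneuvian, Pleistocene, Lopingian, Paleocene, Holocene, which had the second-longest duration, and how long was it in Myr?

Terreneuvian, 17.8 million years

Start − end for each: Eocene 56 − 33.9 = 22.1; Oligocene 33.9 − 23.03 = 10.87; Terreneuvian 538.8 − 521 = 17.8; Pleistocene 2.58 − 0.0117 = 2.5683; Lopingian 259.51 − 251.902 = 7.608; Paleocene 66 − 56 = 10; Holocene 0.0117 − 0 = 0.0117.
Ranking these from longest: Eocene > Terreneuvian > Oligocene > Paleocene > Lopingian > Pleistocene > Holocene.
Position 2 in that ranking is Terreneuvian, which lasted 17.8 Myr.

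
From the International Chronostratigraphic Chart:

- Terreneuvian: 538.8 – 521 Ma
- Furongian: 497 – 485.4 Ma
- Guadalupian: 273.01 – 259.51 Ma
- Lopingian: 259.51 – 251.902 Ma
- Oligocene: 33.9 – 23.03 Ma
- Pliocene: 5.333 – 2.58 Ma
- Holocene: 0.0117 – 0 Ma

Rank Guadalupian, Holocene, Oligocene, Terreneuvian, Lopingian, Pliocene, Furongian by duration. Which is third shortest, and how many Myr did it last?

Durations: Guadalupian 13.5; Holocene 0.0117; Oligocene 10.87; Terreneuvian 17.8; Lopingian 7.608; Pliocene 2.753; Furongian 11.6 Myr.
Sorted shortest-first: Holocene (0.0117), Pliocene (2.753), Lopingian (7.608), Oligocene (10.87), Furongian (11.6), Guadalupian (13.5), Terreneuvian (17.8).
The third shortest is Lopingian at 7.608 Myr.

Lopingian, 7.608 million years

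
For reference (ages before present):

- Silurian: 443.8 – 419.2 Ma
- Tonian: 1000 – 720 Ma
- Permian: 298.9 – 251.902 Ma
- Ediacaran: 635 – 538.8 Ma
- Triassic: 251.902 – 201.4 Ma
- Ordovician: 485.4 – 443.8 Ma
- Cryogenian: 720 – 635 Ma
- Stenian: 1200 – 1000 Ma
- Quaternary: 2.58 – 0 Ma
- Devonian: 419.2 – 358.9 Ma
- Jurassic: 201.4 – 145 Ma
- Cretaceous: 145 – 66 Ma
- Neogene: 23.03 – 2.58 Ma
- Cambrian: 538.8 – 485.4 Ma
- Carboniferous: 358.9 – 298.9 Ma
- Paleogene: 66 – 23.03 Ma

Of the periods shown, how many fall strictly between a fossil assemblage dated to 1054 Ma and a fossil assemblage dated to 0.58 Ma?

The older date is 1054 Ma and the younger is 0.58 Ma.
Periods with start < 1054 and end > 0.58 Ma: Tonian (1000–720), Cryogenian (720–635), Ediacaran (635–538.8), Cambrian (538.8–485.4), Ordovician (485.4–443.8), Silurian (443.8–419.2), Devonian (419.2–358.9), Carboniferous (358.9–298.9), Permian (298.9–251.902), Triassic (251.902–201.4), Jurassic (201.4–145), Cretaceous (145–66), Paleogene (66–23.03), Neogene (23.03–2.58).
That is 14 complete periods.

14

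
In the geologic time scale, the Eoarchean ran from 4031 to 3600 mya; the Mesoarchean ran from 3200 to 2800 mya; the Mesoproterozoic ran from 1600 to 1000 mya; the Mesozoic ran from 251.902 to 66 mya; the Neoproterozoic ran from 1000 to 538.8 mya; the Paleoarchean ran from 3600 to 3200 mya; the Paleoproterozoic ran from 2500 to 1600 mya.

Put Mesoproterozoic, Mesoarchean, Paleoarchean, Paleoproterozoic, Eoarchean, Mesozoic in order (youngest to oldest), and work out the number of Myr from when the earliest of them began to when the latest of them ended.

Mesozoic → Mesoproterozoic → Paleoproterozoic → Mesoarchean → Paleoarchean → Eoarchean; total span 3965 Myr

Start ages (Ma): Eoarchean 4031, Paleoarchean 3600, Mesoarchean 3200, Paleoproterozoic 2500, Mesoproterozoic 1600, Mesozoic 251.902.
Ordered youngest to oldest: Mesozoic, Mesoproterozoic, Paleoproterozoic, Mesoarchean, Paleoarchean, Eoarchean.
Span = 4031 − 66 = 3965 Myr.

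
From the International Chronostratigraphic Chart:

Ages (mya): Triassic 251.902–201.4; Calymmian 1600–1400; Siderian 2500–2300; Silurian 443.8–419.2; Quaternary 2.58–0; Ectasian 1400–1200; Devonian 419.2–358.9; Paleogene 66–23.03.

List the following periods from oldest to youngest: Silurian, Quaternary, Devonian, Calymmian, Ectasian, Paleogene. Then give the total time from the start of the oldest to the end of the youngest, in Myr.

Start ages (Ma): Calymmian 1600, Ectasian 1400, Silurian 443.8, Devonian 419.2, Paleogene 66, Quaternary 2.58.
Ordered oldest to youngest: Calymmian, Ectasian, Silurian, Devonian, Paleogene, Quaternary.
Span = 1600 − 0 = 1600 Myr.

Calymmian → Ectasian → Silurian → Devonian → Paleogene → Quaternary; total span 1600 Myr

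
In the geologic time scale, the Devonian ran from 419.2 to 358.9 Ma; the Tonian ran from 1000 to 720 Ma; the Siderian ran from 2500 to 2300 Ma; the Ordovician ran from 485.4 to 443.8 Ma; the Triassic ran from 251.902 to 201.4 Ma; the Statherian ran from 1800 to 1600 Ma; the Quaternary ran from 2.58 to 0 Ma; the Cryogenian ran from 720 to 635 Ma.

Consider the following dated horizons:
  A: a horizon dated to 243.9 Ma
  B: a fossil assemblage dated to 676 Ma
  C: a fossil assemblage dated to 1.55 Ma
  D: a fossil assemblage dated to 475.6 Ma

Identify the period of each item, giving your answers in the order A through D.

A: 243.9 Ma lies in 251.902–201.4 Ma, so Triassic.
B: 676 Ma lies in 720–635 Ma, so Cryogenian.
C: 1.55 Ma lies in 2.58–0 Ma, so Quaternary.
D: 475.6 Ma lies in 485.4–443.8 Ma, so Ordovician.

A — Triassic; B — Cryogenian; C — Quaternary; D — Ordovician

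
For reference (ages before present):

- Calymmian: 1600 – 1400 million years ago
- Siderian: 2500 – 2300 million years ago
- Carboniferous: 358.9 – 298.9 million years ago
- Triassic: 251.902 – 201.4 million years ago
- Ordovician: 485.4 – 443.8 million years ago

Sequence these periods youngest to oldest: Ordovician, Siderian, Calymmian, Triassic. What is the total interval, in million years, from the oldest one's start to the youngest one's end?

From the excerpt: Ordovician 485.4–443.8; Siderian 2500–2300; Calymmian 1600–1400; Triassic 251.902–201.4 (Ma).
Larger Ma is earlier, so the oldest is Siderian and the youngest is Triassic; youngest to oldest: Triassic, Ordovician, Calymmian, Siderian.
Oldest start 2500 minus youngest end 201.4 gives 2298.6 Myr overall.

Triassic → Ordovician → Calymmian → Siderian; total span 2298.6 Myr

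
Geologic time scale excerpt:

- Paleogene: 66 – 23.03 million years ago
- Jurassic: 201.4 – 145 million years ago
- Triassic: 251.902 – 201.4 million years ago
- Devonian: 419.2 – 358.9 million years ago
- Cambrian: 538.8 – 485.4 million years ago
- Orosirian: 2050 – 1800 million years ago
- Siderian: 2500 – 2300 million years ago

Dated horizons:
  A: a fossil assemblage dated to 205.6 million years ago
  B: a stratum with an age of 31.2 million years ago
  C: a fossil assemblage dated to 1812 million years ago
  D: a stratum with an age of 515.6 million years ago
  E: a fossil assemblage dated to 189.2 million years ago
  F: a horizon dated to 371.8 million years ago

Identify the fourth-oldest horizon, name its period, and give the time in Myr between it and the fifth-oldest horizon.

Sorted oldest-first by Ma: C (1812), D (515.6), F (371.8), A (205.6), E (189.2), B (31.2).
The fourth oldest is A at 205.6 Ma, which lies in 251.902–201.4 Ma: the Triassic.
The fifth oldest is E at 189.2 Ma; separation = |205.6 − 189.2| = 16.4 Myr.

A, in the Triassic; 16.4 million years to E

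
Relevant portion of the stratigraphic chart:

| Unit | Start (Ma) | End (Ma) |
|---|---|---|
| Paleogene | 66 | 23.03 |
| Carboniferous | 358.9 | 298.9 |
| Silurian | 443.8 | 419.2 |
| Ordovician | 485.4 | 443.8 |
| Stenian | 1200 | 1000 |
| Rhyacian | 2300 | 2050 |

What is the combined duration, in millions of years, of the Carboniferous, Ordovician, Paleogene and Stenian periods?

Duration is start − end for each: (358.9 − 298.9) + (485.4 − 443.8) + (66 − 23.03) + (1200 − 1000).
That is 60 + 41.6 + 42.97 + 200, which totals 344.57 million years.

344.57 million years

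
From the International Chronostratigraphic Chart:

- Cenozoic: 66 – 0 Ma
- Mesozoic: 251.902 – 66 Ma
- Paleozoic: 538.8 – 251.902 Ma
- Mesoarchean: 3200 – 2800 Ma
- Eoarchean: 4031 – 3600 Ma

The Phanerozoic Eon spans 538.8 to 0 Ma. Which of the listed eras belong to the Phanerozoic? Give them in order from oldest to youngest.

Eras with both bounds inside 538.8–0 Ma: Paleozoic (538.8–251.902), Mesozoic (251.902–66), Cenozoic (66–0).

Paleozoic, Mesozoic, Cenozoic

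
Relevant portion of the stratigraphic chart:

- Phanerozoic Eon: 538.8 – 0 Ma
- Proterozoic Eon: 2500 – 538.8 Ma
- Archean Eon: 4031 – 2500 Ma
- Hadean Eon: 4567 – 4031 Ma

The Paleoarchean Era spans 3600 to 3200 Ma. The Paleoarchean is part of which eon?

Archean

The Paleoarchean (3600–3200 Ma) lies entirely within 4031–2500 Ma, the Archean Eon.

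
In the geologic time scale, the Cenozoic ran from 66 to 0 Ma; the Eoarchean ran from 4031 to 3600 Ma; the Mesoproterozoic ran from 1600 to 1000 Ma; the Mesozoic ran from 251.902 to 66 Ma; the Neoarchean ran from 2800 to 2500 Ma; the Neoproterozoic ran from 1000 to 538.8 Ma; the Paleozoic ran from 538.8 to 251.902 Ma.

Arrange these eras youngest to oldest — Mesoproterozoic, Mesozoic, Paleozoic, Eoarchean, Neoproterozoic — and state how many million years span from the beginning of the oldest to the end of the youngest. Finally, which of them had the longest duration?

Mesozoic, Paleozoic, Neoproterozoic, Mesoproterozoic, Eoarchean; total span 3965 Myr; longest is Mesoproterozoic

From the excerpt: Mesoproterozoic 1600–1000; Mesozoic 251.902–66; Paleozoic 538.8–251.902; Eoarchean 4031–3600; Neoproterozoic 1000–538.8 (Ma).
Larger Ma is earlier, so the oldest is Eoarchean and the youngest is Mesozoic; youngest to oldest: Mesozoic, Paleozoic, Neoproterozoic, Mesoproterozoic, Eoarchean.
Oldest start 4031 minus youngest end 66 gives 3965 Myr overall.
Individual lengths (start − end): Mesozoic 185.902; Neoproterozoic 461.2; Paleozoic 286.898; Mesoproterozoic 600; Eoarchean 431. The largest is Mesoproterozoic at 600 Myr.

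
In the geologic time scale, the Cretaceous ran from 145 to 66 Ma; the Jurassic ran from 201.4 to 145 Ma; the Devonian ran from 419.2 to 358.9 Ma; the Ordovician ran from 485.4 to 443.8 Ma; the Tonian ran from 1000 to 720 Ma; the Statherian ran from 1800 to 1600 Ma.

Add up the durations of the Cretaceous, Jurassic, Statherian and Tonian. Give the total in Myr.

Each duration: Cretaceous = 79; Jurassic = 56.4; Statherian = 200; Tonian = 280.
Sum: 79 + 56.4 + 200 + 280 = 615.4 Myr.

615.4 million years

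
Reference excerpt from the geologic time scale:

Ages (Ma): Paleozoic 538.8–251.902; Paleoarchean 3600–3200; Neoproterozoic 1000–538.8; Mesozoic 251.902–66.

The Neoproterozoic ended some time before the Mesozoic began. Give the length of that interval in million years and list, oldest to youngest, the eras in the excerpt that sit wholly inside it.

286.898 million years; Paleozoic

The Neoproterozoic closes at 538.8 Ma and the Mesozoic opens at 251.902 Ma, so the interval is 538.8 − 251.902 = 286.898 Myr.
An era fits inside if it starts at or after 538.8 Ma and ends at or before 251.902 Ma; oldest first that gives Paleozoic.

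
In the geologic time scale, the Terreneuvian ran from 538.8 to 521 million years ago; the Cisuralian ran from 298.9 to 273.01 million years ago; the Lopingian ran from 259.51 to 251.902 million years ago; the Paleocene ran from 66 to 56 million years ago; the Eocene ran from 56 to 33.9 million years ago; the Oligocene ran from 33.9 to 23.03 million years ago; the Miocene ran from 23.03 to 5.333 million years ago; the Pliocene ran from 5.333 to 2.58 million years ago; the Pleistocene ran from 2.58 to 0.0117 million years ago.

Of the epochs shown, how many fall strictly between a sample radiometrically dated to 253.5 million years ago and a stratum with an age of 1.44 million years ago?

5

The older date is 253.5 Ma and the younger is 1.44 Ma.
Epochs with start < 253.5 and end > 1.44 Ma: Paleocene (66–56), Eocene (56–33.9), Oligocene (33.9–23.03), Miocene (23.03–5.333), Pliocene (5.333–2.58).
That is 5 complete epochs.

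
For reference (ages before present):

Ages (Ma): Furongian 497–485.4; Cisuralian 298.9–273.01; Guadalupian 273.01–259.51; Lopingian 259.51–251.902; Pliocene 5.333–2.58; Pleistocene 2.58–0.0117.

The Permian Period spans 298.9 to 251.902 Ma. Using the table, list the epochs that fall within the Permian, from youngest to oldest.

Epochs with both bounds inside 298.9–251.902 Ma: Lopingian (259.51–251.902), Guadalupian (273.01–259.51), Cisuralian (298.9–273.01).

Lopingian, Guadalupian, Cisuralian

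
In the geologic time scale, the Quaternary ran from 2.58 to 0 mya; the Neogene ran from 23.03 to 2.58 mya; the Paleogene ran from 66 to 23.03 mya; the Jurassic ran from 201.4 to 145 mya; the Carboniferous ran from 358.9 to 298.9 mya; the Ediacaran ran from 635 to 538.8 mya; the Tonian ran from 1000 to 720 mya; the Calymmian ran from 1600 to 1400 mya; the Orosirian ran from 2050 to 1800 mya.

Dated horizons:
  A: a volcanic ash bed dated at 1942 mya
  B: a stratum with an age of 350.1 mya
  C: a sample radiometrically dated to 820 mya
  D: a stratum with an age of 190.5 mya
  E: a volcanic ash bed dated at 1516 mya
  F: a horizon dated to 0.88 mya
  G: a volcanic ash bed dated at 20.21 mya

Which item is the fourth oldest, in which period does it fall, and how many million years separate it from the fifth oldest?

Larger Ma means older, so oldest first: A 1942 > E 1516 > C 820 > B 350.1 > D 190.5 > G 20.21 > F 0.88.
Counting 4 along gives B (350.1 Ma); the excerpt puts that inside the Carboniferous, 358.9–298.9 Ma.
Next in line is D (190.5 Ma), and 350.1 − 190.5 = 159.6 Myr.

B, in the Carboniferous; 159.6 million years to D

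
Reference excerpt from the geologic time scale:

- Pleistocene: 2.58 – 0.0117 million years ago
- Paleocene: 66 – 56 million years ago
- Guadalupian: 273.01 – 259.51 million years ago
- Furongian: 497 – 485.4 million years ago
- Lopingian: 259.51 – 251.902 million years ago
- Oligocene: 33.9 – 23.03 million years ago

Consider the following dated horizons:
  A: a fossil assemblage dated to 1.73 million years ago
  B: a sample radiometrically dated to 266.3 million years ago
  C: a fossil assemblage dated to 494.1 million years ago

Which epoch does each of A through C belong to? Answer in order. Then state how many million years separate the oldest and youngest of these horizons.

A — Pleistocene; B — Guadalupian; C — Furongian; span 492.37 million years

A: 1.73 Ma lies in 2.58–0.0117 Ma, so Pleistocene.
B: 266.3 Ma lies in 273.01–259.51 Ma, so Guadalupian.
C: 494.1 Ma lies in 497–485.4 Ma, so Furongian.
Oldest = 494.1 Ma, youngest = 1.73 Ma → span 492.37 Myr.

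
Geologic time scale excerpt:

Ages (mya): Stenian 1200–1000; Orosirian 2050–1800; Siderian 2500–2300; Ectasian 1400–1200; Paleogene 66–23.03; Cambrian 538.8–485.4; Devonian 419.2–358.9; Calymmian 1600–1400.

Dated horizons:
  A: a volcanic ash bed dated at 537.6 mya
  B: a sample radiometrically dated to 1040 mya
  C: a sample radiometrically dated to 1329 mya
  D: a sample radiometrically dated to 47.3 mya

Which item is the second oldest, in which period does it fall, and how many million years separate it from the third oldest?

B, in the Stenian; 502.4 million years to A

Larger Ma means older, so oldest first: C 1329 > B 1040 > A 537.6 > D 47.3.
Counting 2 along gives B (1040 Ma); the excerpt puts that inside the Stenian, 1200–1000 Ma.
Next in line is A (537.6 Ma), and 1040 − 537.6 = 502.4 Myr.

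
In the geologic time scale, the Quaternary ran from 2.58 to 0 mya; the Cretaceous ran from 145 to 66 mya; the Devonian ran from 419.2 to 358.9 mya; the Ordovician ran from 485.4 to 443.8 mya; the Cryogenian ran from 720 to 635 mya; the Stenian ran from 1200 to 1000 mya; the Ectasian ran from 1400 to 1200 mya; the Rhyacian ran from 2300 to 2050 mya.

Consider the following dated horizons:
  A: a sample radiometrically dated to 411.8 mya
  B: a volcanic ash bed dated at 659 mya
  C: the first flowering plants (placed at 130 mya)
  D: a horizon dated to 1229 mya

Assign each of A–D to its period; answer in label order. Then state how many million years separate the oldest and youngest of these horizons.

A — Devonian; B — Cryogenian; C — Cretaceous; D — Ectasian; span 1099 million years

Match each age against the start–end ranges in the excerpt: A = 411.8 Ma → Devonian (419.2–358.9); B = 659 Ma → Cryogenian (720–635); C = 130 Ma → Cretaceous (145–66); D = 1229 Ma → Ectasian (1400–1200).
The largest age is 1229 Ma and the smallest is 130 Ma; their difference is 1099 Myr.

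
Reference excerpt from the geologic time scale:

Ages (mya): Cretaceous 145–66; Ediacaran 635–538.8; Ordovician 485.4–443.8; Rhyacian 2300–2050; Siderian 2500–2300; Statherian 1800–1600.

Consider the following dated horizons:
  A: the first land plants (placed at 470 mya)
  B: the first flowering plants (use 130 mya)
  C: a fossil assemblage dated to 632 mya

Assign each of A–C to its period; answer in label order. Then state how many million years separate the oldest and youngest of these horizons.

A — Ordovician; B — Cretaceous; C — Ediacaran; span 502 million years

A: 470 Ma lies in 485.4–443.8 Ma, so Ordovician.
B: 130 Ma lies in 145–66 Ma, so Cretaceous.
C: 632 Ma lies in 635–538.8 Ma, so Ediacaran.
Oldest = 632 Ma, youngest = 130 Ma → span 502 Myr.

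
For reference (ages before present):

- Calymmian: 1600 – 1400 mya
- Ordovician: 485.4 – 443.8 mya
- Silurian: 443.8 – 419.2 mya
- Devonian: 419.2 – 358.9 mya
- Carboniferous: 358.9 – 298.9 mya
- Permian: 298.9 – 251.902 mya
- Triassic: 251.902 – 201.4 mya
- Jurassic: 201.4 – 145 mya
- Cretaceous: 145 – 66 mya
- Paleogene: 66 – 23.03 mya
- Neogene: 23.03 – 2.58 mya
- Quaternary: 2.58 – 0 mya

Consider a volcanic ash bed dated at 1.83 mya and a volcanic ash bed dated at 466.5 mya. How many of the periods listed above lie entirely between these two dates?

9

466.5 Ma sits inside the Ordovician (485.4–443.8) and 1.83 Ma inside the Quaternary (2.58–0); neither of those is wholly between the two dates.
The listed periods lying completely between them are Silurian, Devonian, Carboniferous, Permian, Triassic, Jurassic, Cretaceous, Paleogene, Neogene — 9 in all.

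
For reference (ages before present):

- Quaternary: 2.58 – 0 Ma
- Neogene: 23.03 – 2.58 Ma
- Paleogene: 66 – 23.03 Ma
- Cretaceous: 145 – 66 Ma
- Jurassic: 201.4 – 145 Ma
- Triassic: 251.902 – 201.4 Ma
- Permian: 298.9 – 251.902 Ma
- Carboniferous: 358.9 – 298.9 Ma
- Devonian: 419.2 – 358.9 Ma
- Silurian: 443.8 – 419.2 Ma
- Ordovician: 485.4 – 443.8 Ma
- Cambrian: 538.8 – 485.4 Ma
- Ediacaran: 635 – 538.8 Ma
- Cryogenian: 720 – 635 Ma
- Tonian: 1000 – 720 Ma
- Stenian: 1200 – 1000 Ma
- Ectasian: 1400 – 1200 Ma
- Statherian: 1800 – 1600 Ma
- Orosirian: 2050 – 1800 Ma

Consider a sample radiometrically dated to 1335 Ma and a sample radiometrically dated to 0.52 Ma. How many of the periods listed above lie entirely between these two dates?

The older date is 1335 Ma and the younger is 0.52 Ma.
Periods with start < 1335 and end > 0.52 Ma: Stenian (1200–1000), Tonian (1000–720), Cryogenian (720–635), Ediacaran (635–538.8), Cambrian (538.8–485.4), Ordovician (485.4–443.8), Silurian (443.8–419.2), Devonian (419.2–358.9), Carboniferous (358.9–298.9), Permian (298.9–251.902), Triassic (251.902–201.4), Jurassic (201.4–145), Cretaceous (145–66), Paleogene (66–23.03), Neogene (23.03–2.58).
That is 15 complete periods.

15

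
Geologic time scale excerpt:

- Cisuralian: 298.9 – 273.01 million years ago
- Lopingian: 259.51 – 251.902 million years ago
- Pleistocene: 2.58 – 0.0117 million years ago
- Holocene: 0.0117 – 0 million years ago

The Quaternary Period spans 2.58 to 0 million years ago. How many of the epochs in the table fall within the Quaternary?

2

Epochs inside 2.58–0 Ma: Pleistocene, Holocene — 2 in total.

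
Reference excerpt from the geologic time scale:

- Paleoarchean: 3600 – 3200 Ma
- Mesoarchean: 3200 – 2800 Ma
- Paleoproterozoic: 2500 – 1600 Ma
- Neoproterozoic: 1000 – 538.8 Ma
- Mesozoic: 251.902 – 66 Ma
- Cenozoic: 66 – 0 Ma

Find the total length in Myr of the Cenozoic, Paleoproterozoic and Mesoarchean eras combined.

1366 million years

Each duration: Cenozoic = 66; Paleoproterozoic = 900; Mesoarchean = 400.
Sum: 66 + 900 + 400 = 1366 Myr.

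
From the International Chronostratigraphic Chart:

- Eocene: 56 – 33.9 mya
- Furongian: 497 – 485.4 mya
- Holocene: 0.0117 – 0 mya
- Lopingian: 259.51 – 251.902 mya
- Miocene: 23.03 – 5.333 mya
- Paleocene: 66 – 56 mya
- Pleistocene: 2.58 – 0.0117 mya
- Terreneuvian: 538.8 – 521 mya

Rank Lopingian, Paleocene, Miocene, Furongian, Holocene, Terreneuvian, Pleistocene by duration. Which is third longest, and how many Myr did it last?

Start − end for each: Lopingian 259.51 − 251.902 = 7.608; Paleocene 66 − 56 = 10; Miocene 23.03 − 5.333 = 17.697; Furongian 497 − 485.4 = 11.6; Holocene 0.0117 − 0 = 0.0117; Terreneuvian 538.8 − 521 = 17.8; Pleistocene 2.58 − 0.0117 = 2.5683.
Ranking these from longest: Terreneuvian > Miocene > Furongian > Paleocene > Lopingian > Pleistocene > Holocene.
Position 3 in that ranking is Furongian, which lasted 11.6 Myr.

Furongian, 11.6 million years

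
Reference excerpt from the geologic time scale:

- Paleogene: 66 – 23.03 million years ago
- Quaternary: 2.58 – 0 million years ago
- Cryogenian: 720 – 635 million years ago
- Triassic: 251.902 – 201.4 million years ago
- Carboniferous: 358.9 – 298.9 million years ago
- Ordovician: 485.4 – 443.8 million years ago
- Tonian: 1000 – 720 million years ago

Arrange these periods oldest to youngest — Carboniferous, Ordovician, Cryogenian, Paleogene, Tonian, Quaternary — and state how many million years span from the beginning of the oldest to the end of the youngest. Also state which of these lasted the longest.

Start ages (Ma): Tonian 1000, Cryogenian 720, Ordovician 485.4, Carboniferous 358.9, Paleogene 66, Quaternary 2.58.
Ordered oldest to youngest: Tonian, Cryogenian, Ordovician, Carboniferous, Paleogene, Quaternary.
Span = 1000 − 0 = 1000 Myr.
Durations: Paleogene 42.97, Ordovician 41.6, Tonian 280, Cryogenian 85, Quaternary 2.58, Carboniferous 60 → longest is Tonian (280 Myr).

Tonian, Cryogenian, Ordovician, Carboniferous, Paleogene, Quaternary; total span 1000 Myr; longest is Tonian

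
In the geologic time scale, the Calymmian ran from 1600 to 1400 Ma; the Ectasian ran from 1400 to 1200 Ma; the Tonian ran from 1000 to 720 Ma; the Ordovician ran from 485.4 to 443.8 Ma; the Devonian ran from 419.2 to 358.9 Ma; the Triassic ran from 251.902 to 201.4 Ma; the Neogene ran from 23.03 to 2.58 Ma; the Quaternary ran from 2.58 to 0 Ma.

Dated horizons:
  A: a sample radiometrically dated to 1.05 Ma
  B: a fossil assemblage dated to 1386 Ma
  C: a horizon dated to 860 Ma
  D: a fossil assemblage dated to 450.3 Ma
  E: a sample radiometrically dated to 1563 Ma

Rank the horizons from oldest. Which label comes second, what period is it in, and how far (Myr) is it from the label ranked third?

Sorted oldest-first by Ma: E (1563), B (1386), C (860), D (450.3), A (1.05).
The second oldest is B at 1386 Ma, which lies in 1400–1200 Ma: the Ectasian.
The third oldest is C at 860 Ma; separation = |1386 − 860| = 526 Myr.

B, in the Ectasian; 526 million years to C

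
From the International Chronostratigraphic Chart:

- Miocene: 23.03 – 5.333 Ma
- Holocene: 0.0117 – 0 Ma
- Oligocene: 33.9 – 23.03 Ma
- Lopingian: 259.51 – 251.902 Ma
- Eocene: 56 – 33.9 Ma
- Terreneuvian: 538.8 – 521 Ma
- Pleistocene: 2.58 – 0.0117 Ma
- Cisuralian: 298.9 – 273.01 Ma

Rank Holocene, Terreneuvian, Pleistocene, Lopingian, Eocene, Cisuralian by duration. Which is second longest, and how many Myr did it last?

Start − end for each: Holocene 0.0117 − 0 = 0.0117; Terreneuvian 538.8 − 521 = 17.8; Pleistocene 2.58 − 0.0117 = 2.5683; Lopingian 259.51 − 251.902 = 7.608; Eocene 56 − 33.9 = 22.1; Cisuralian 298.9 − 273.01 = 25.89.
Ranking these from longest: Cisuralian > Eocene > Terreneuvian > Lopingian > Pleistocene > Holocene.
Position 2 in that ranking is Eocene, which lasted 22.1 Myr.

Eocene, 22.1 million years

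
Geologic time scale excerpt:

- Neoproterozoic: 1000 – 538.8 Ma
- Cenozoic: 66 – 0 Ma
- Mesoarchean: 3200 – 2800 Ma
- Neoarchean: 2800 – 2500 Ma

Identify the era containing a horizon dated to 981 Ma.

Neoproterozoic

981 Ma lies between 1000 and 538.8 Ma, so it falls in the Neoproterozoic.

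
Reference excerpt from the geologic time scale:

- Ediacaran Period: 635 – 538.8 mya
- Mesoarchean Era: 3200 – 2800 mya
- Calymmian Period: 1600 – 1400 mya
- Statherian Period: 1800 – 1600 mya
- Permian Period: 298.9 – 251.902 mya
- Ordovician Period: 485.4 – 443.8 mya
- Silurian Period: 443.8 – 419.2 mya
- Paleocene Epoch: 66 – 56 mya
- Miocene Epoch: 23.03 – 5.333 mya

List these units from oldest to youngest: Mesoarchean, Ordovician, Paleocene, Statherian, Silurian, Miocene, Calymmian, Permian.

Mesoarchean → Statherian → Calymmian → Ordovician → Silurian → Permian → Paleocene → Miocene

Sorting by start age (descending Ma, since larger Ma = older): Mesoarchean start 3200, Statherian start 1800, Calymmian start 1600, Ordovician start 485.4, Silurian start 443.8, Permian start 298.9, Paleocene start 66, Miocene start 23.03.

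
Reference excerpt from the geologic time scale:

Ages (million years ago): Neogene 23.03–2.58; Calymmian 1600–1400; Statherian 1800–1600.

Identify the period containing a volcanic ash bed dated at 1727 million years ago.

1727 Ma lies between 1800 and 1600 Ma, so it falls in the Statherian.

Statherian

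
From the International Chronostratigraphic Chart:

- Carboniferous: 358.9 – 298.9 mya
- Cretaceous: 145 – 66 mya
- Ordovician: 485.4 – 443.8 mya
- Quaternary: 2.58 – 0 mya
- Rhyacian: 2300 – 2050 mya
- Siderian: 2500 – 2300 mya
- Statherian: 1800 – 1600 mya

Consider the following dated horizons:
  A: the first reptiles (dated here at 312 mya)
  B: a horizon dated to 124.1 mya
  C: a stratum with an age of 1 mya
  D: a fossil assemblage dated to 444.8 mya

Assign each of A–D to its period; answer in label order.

A — Carboniferous; B — Cretaceous; C — Quaternary; D — Ordovician

A: 312 Ma lies in 358.9–298.9 Ma, so Carboniferous.
B: 124.1 Ma lies in 145–66 Ma, so Cretaceous.
C: 1 Ma lies in 2.58–0 Ma, so Quaternary.
D: 444.8 Ma lies in 485.4–443.8 Ma, so Ordovician.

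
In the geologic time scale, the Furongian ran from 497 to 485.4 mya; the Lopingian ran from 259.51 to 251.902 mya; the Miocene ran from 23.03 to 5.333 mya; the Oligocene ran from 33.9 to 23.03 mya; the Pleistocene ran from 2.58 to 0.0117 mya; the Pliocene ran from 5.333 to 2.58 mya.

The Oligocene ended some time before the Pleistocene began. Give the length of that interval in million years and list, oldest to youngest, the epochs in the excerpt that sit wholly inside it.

The Oligocene closes at 23.03 Ma and the Pleistocene opens at 2.58 Ma, so the interval is 23.03 − 2.58 = 20.45 Myr.
An epoch fits inside if it starts at or after 23.03 Ma and ends at or before 2.58 Ma; oldest first that gives Miocene, Pliocene.

20.45 million years; Miocene, Pliocene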